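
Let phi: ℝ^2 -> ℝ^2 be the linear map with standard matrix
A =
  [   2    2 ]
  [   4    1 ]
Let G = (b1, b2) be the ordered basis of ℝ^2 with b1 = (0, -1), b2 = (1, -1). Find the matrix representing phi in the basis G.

[[3, -3], [-2, 0]]

Let P have columns b1, b2. Then [phi]_G = P^(-1) A P.
Here det P = 1, so P^(-1) is integer; computing A P first and then P^(-1)(A P) gives [[3, -3], [-2, 0]].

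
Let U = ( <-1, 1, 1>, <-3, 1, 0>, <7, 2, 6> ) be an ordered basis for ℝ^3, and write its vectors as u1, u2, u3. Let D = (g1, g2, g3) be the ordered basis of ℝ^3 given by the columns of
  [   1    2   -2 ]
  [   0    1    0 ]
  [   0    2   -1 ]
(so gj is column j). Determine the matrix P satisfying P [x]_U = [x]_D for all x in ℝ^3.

Take x = uj: its U-coordinates are the j-th standard unit vector, so P e_j — column j of P — equals [uj]_D.
u1 = -g1 + g2 + g3, giving column 1 = <-1, 1, 1>; repeating for each j gives P = [[-1, -1, -1], [1, 1, 2], [1, 2, -2]].

[[-1, -1, -1], [1, 1, 2], [1, 2, -2]]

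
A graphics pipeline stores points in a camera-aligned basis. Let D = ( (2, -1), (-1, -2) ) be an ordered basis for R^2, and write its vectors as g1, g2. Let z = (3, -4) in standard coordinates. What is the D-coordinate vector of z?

(2, 1)

Write z = c_1 g1 + c_2 g2 and solve for the c_i.
System: 2c_1 - c_2 = 3, -c_1 - 2c_2 = -4; solving gives c_1 = 2, c_2 = 1.
Check: 2g1 + g2 = (3, -4).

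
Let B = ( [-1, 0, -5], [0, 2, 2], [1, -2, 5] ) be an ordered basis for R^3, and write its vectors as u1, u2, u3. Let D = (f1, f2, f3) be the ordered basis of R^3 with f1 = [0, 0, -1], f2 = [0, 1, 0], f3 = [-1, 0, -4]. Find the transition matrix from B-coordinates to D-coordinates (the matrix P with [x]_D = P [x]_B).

Take x = uj: its B-coordinates are the j-th standard unit vector, so P e_j — column j of P — equals [uj]_D.
u1 = f1 + 0·f2 + f3, giving column 1 = [1, 0, 1]; repeating for each j gives P = [[1, -2, -1], [0, 2, -2], [1, 0, -1]].

[[1, -2, -1], [0, 2, -2], [1, 0, -1]]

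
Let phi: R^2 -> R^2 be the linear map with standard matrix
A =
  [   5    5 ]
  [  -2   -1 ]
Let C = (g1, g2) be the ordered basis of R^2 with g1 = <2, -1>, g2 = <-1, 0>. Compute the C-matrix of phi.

With P the matrix whose columns are g1, g2, [phi]_C = P^(-1) A P.
Column by column: phi(g1) = A g1 = <5, -3>; its C-coordinates <3, 1> give column 1.
Continuing for each basis vector yields [phi]_C = [[3, -2], [1, 1]].

[[3, -2], [1, 1]]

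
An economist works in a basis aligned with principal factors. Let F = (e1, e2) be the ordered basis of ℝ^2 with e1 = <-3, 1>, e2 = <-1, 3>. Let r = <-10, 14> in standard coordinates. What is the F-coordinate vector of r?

<2, 4>

[r]_F is the unique c with M c = r, where M has columns e1, e2.
System: -3c_1 - c_2 = -10, c_1 + 3c_2 = 14; solving gives c_1 = 2, c_2 = 4.
Check: 2e1 + 4e2 = <-10, 14>.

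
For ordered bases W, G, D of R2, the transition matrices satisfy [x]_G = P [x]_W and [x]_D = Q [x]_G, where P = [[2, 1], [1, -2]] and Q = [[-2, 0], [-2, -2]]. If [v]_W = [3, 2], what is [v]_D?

[-16, -14]

Composing the changes, [v]_D = Q P [v]_W.
Q P = [[-4, -2], [-6, 2]]; applying this to [3, 2] gives [-16, -14].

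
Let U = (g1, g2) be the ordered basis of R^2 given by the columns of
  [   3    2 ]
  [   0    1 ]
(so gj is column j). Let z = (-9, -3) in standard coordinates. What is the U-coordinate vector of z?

(-1, -3)

We seek scalars with c_1 g1 + c_2 g2 = z; equivalently solve M c = z where the columns of M are g1, g2.
System: 3c_1 + 2c_2 = -9, 0c_1 + c_2 = -3; solving gives c_1 = -1, c_2 = -3.
Check: -g1 - 3g2 = (-9, -3).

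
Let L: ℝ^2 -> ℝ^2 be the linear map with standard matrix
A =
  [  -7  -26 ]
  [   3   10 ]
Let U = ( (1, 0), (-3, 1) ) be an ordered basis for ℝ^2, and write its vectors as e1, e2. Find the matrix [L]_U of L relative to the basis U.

[[2, -2], [3, 1]]

The j-th column of [L]_U is [L(ej)]_U.
L(e1) = A e1 = (-7, 3) = 2e1 + 3e2, so column 1 is (2, 3).
Repeating for e2 and assembling the columns gives [[2, -2], [3, 1]].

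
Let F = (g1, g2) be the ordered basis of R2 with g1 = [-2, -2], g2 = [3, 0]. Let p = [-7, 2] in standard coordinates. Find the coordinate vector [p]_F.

Write p = c_1 g1 + c_2 g2 and solve for the c_i.
System: -2c_1 + 3c_2 = -7, -2c_1 + 0c_2 = 2; solving gives c_1 = -1, c_2 = -3.
Check: -g1 - 3g2 = [-7, 2].

[-1, -3]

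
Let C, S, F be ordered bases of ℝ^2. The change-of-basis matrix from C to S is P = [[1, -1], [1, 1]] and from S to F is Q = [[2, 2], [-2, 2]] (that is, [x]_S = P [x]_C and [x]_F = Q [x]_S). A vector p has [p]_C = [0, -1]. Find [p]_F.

First [p]_S = P [p]_C = [1, -1].
Then [p]_F = Q [p]_S = [0, -4].

[0, -4]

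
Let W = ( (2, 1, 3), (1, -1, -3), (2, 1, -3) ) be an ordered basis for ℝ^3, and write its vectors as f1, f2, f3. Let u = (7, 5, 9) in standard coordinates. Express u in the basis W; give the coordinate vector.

We seek scalars with c_1 f1 + ... + c_3 f3 = u; equivalently solve M c = u where the columns of M are f1, ..., f3.
Gaussian elimination on [M | u] yields c = (3, -1, 1).
Check: 3f1 - f2 + f3 = (7, 5, 9).

(3, -1, 1)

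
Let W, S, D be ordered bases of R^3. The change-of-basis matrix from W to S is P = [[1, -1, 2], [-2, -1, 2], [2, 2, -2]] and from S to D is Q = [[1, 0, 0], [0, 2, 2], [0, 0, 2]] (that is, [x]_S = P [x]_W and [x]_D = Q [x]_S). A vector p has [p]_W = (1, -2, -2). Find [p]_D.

First [p]_S = P [p]_W = (-1, -4, 2).
Then [p]_D = Q [p]_S = (-1, -4, 4).

(-1, -4, 4)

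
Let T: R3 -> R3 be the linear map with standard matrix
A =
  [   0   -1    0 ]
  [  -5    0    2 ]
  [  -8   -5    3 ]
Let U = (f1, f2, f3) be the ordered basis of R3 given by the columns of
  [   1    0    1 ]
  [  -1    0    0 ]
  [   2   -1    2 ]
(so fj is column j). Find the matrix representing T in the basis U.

[[1, 2, 1], [-1, 3, 2], [0, -2, -1]]

The j-th column of [T]_U is [T(fj)]_U.
T(f1) = A f1 = [1, -1, 3] = f1 - f2 + 0·f3, so column 1 is [1, -1, 0].
Repeating for f2, f3 and assembling the columns gives [[1, 2, 1], [-1, 3, 2], [0, -2, -1]].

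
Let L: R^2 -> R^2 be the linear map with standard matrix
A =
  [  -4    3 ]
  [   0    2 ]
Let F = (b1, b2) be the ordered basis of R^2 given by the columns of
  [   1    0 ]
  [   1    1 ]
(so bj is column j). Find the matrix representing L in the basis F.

Let P have columns b1, b2. Then [L]_F = P^(-1) A P.
Here det P = 1, so P^(-1) is integer; computing A P first and then P^(-1)(A P) gives [[-1, 3], [3, -1]].

[[-1, 3], [3, -1]]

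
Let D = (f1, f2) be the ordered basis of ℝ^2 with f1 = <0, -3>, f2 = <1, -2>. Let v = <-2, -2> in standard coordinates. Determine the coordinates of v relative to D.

We seek scalars with c_1 f1 + c_2 f2 = v; equivalently solve M c = v where the columns of M are f1, f2.
System: 0c_1 + c_2 = -2, -3c_1 - 2c_2 = -2; solving gives c_1 = 2, c_2 = -2.
Check: 2f1 - 2f2 = <-2, -2>.

<2, -2>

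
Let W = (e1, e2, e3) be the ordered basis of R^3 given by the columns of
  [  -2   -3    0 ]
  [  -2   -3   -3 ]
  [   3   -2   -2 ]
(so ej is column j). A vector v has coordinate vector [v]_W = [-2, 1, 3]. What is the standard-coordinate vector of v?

By definition v = -2e1 + e2 + 3e3.
Summing componentwise gives [1, -8, -14].

[1, -8, -14]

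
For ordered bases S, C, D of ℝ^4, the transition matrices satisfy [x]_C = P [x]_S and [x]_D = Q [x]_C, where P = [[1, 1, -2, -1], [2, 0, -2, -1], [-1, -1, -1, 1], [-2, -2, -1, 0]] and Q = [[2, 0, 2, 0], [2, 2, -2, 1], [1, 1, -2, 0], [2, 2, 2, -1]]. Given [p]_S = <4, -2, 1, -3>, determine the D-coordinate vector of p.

<-6, 31, 24, 17>

Apply P to get C-coordinates <3, 9, -6, -5>, then Q to get D-coordinates.
The result is [p]_D = <-6, 31, 24, 17>.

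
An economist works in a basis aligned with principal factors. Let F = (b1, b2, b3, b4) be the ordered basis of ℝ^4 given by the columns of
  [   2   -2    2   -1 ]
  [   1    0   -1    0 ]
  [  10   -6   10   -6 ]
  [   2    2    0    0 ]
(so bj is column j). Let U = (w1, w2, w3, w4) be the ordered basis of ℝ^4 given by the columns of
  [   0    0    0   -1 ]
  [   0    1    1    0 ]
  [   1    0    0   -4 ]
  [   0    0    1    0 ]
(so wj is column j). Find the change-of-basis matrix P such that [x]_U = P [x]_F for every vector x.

Column j of P is [bj]_U, since P maps F-coordinates to U-coordinates.
Expressing b1 in U: b1 = 2w1 - w2 + 2w3 - 2w4, so column 1 of P is (2, -1, 2, -2).
Doing the same for each bj gives P = [[2, 2, 2, -2], [-1, -2, -1, 0], [2, 2, 0, 0], [-2, 2, -2, 1]].

[[2, 2, 2, -2], [-1, -2, -1, 0], [2, 2, 0, 0], [-2, 2, -2, 1]]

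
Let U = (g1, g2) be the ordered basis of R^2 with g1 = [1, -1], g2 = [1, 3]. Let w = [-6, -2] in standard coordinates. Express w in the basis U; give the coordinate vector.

Write w = c_1 g1 + c_2 g2 and solve for the c_i.
System: c_1 + c_2 = -6, -c_1 + 3c_2 = -2; solving gives c_1 = -4, c_2 = -2.
Check: -4g1 - 2g2 = [-6, -2].

[-4, -2]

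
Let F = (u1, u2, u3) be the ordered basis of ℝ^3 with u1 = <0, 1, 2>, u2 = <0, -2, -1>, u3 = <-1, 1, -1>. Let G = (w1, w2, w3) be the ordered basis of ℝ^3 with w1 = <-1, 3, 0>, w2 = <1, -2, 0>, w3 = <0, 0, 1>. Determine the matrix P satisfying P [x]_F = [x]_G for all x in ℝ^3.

Let M have columns uj and N have columns wj. Then for every x, N [x]_G = x = M [x]_F, so P = N^(-1) M.
Since det N = -1, N^(-1) has integer entries; multiplying gives P = [[1, -2, -1], [1, -2, -2], [2, -1, -1]].

[[1, -2, -1], [1, -2, -2], [2, -1, -1]]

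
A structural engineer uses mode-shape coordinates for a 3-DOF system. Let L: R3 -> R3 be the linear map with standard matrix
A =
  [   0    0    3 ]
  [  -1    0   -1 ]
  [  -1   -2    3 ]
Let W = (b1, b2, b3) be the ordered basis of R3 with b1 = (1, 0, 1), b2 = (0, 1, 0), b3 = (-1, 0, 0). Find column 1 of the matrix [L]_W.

Compute L(b1) = A b1 = (3, -2, 2) in standard coordinates.
Then write this in W-coordinates: solve for y in y_1 b1 + ... + y_3 b3 = (3, -2, 2).
This gives y = (2, -2, -1), which is column 1 of [L]_W.

(2, -2, -1)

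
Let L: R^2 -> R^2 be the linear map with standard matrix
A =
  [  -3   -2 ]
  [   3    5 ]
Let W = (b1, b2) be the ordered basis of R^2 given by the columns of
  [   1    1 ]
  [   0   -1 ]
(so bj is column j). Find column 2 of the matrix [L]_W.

[-3, 2]

Column 2 of [L]_W is the W-coordinate vector of L(b2).
In standard coordinates L(b2) = A b2 = [-1, -2].
Converting to W: [-1, -2] = -3b1 + 2b2, so the coordinate vector is [-3, 2].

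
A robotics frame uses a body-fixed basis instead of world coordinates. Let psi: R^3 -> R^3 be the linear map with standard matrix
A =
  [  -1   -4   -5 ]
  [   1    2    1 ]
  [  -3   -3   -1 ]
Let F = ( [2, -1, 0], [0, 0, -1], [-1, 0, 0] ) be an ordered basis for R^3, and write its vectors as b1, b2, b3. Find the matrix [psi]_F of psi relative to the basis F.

[[0, 1, 1], [3, -1, -3], [-2, -3, 1]]

The j-th column of [psi]_F is [psi(bj)]_F.
psi(b1) = A b1 = [2, 0, -3] = 0·b1 + 3b2 - 2b3, so column 1 is [0, 3, -2].
Repeating for b2, b3 and assembling the columns gives [[0, 1, 1], [3, -1, -3], [-2, -3, 1]].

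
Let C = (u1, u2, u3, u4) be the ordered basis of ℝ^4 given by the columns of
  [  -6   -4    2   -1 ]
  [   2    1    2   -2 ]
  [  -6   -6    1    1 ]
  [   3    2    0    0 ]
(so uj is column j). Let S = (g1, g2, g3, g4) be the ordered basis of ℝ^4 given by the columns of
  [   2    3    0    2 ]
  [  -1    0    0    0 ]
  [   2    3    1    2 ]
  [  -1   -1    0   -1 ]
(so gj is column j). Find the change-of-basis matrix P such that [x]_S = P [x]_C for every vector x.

Take x = uj: its C-coordinates are the j-th standard unit vector, so P e_j — column j of P — equals [uj]_S.
u1 = -2g1 + 0·g2 + 0·g3 - g4, giving column 1 = (-2, 0, 0, -1); repeating for each j gives P = [[-2, -1, -2, 2], [0, 0, 2, -1], [0, -2, -1, 2], [-1, -1, 0, -1]].

[[-2, -1, -2, 2], [0, 0, 2, -1], [0, -2, -1, 2], [-1, -1, 0, -1]]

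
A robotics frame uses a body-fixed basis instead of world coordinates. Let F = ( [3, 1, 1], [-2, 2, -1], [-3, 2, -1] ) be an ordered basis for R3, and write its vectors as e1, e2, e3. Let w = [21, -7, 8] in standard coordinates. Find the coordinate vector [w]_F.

We seek scalars with c_1 e1 + ... + c_3 e3 = w; equivalently solve M c = w where the columns of M are e1, ..., e3.
Row-reducing the augmented matrix [M | w] gives c = (3, -3, -2).
Check: 3e1 - 3e2 - 2e3 = [21, -7, 8].

[3, -3, -2]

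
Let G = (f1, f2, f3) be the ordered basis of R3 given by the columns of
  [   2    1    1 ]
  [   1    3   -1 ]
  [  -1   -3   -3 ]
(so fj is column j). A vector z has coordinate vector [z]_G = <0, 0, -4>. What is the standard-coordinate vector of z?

By definition z = 0·f1 + 0·f2 - 4f3.
Summing componentwise gives <-4, 4, 12>.

<-4, 4, 12>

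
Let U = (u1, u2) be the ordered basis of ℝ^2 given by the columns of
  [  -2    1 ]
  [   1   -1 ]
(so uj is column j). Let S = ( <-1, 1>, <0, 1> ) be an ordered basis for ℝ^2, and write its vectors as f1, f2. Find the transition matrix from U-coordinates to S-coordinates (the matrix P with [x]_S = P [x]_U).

Take x = uj: its U-coordinates are the j-th standard unit vector, so P e_j — column j of P — equals [uj]_S.
u1 = 2f1 - f2, giving column 1 = <2, -1>; repeating for each j gives P = [[2, -1], [-1, 0]].

[[2, -1], [-1, 0]]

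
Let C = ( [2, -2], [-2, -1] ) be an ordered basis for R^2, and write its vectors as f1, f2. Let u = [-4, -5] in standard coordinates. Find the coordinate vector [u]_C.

Write u = c_1 f1 + c_2 f2 and solve for the c_i.
System: 2c_1 - 2c_2 = -4, -2c_1 - c_2 = -5; solving gives c_1 = 1, c_2 = 3.
Check: f1 + 3f2 = [-4, -5].

[1, 3]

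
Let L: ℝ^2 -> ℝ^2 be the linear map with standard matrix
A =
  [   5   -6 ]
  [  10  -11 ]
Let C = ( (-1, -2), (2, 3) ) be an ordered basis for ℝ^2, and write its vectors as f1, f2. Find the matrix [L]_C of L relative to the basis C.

[[-3, 2], [2, -3]]

The j-th column of [L]_C is [L(fj)]_C.
L(f1) = A f1 = (7, 12) = -3f1 + 2f2, so column 1 is (-3, 2).
Repeating for f2 and assembling the columns gives [[-3, 2], [2, -3]].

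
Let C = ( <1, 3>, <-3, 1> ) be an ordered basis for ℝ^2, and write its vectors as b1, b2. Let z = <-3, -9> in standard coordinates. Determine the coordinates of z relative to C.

Write z = c_1 b1 + c_2 b2 and solve for the c_i.
System: c_1 - 3c_2 = -3, 3c_1 + c_2 = -9; solving gives c_1 = -3, c_2 = 0.
Check: -3b1 + 0·b2 = <-3, -9>.

<-3, 0>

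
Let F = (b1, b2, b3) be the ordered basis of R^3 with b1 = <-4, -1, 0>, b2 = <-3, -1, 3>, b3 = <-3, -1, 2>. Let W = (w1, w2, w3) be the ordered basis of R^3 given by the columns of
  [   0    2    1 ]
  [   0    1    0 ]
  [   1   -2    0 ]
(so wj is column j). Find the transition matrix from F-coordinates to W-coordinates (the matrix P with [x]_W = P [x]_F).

Let M have columns bj and N have columns wj. Then for every x, N [x]_W = x = M [x]_F, so P = N^(-1) M.
Since det N = -1, N^(-1) has integer entries; multiplying gives P = [[-2, 1, 0], [-1, -1, -1], [-2, -1, -1]].

[[-2, 1, 0], [-1, -1, -1], [-2, -1, -1]]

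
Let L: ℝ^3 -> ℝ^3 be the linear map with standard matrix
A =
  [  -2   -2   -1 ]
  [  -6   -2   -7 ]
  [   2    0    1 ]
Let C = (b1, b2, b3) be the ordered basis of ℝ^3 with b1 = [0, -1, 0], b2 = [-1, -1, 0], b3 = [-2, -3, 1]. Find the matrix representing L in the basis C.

[[0, -2, 1], [-2, 0, -3], [0, -2, -3]]

Let P have columns b1, ..., b3. Then [L]_C = P^(-1) A P.
Here det P = -1, so P^(-1) is integer; computing A P first and then P^(-1)(A P) gives [[0, -2, 1], [-2, 0, -3], [0, -2, -3]].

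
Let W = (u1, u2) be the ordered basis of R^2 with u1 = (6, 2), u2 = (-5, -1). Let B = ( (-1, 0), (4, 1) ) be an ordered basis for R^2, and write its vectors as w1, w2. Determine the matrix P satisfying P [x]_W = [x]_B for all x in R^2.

[[2, 1], [2, -1]]

Let M have columns uj and N have columns wj. Then for every x, N [x]_B = x = M [x]_W, so P = N^(-1) M.
Since det N = -1, N^(-1) has integer entries; multiplying gives P = [[2, 1], [2, -1]].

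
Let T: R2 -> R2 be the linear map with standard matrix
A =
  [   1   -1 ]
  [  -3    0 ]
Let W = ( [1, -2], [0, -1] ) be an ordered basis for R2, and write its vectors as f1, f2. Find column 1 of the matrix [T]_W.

[3, -3]

Column 1 of [T]_W is the W-coordinate vector of T(f1).
In standard coordinates T(f1) = A f1 = [3, -3].
Converting to W: [3, -3] = 3f1 - 3f2, so the coordinate vector is [3, -3].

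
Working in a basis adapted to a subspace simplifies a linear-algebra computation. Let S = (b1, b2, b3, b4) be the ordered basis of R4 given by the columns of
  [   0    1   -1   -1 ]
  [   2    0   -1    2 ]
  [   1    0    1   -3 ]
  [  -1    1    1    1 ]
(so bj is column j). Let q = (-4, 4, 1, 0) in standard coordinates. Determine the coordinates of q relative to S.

(2, -1, 2, 1)

We seek scalars with c_1 b1 + ... + c_4 b4 = q; equivalently solve M c = q where the columns of M are b1, ..., b4.
Gaussian elimination on [M | q] yields c = (2, -1, 2, 1).
Check: 2b1 - b2 + 2b3 + b4 = (-4, 4, 1, 0).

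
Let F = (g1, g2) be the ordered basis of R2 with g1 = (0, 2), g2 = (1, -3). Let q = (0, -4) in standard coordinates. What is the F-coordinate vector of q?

[q]_F is the unique c with M c = q, where M has columns g1, g2.
System: 0c_1 + c_2 = 0, 2c_1 - 3c_2 = -4; solving gives c_1 = -2, c_2 = 0.
Check: -2g1 + 0·g2 = (0, -4).

(-2, 0)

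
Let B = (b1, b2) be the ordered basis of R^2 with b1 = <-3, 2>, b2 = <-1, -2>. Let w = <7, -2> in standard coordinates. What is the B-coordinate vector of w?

[w]_B is the unique c with M c = w, where M has columns b1, b2.
System: -3c_1 - c_2 = 7, 2c_1 - 2c_2 = -2; solving gives c_1 = -2, c_2 = -1.
Check: -2b1 - b2 = <7, -2>.

<-2, -1>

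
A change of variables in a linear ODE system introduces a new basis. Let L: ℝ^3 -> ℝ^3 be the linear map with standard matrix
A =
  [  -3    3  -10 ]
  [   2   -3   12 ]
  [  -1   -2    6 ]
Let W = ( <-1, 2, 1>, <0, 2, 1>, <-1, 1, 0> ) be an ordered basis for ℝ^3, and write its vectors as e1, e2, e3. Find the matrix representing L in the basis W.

[[3, 2, -3], [0, 0, 2], [-2, 2, -3]]

The j-th column of [L]_W is [L(ej)]_W.
L(e1) = A e1 = <-1, 4, 3> = 3e1 + 0·e2 - 2e3, so column 1 is <3, 0, -2>.
Repeating for e2, e3 and assembling the columns gives [[3, 2, -3], [0, 0, 2], [-2, 2, -3]].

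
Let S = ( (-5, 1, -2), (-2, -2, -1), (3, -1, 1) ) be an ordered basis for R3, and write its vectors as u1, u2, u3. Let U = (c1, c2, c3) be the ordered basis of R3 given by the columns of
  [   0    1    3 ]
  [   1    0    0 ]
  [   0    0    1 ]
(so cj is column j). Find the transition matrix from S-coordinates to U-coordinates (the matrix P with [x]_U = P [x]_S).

[[1, -2, -1], [1, 1, 0], [-2, -1, 1]]

Take x = uj: its S-coordinates are the j-th standard unit vector, so P e_j — column j of P — equals [uj]_U.
u1 = c1 + c2 - 2c3, giving column 1 = (1, 1, -2); repeating for each j gives P = [[1, -2, -1], [1, 1, 0], [-2, -1, 1]].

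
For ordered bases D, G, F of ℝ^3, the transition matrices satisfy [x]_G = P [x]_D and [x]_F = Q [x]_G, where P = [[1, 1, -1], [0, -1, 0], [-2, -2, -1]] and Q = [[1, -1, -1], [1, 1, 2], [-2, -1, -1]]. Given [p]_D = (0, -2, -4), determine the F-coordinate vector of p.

First [p]_G = P [p]_D = (2, 2, 8).
Then [p]_F = Q [p]_G = (-8, 20, -14).

(-8, 20, -14)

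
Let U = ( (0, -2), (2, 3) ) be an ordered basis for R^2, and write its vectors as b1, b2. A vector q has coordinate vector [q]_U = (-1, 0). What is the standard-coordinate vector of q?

By definition q = -b1 + 0·b2.
Summing componentwise gives (0, 2).

(0, 2)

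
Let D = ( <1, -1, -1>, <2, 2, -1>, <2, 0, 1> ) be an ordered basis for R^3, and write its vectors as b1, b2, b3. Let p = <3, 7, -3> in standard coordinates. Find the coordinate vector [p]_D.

<-1, 3, -1>

Write p = c_1 b1 + ... + c_3 b3 and solve for the c_i.
Gaussian elimination on [M | p] yields c = (-1, 3, -1).
Check: -b1 + 3b2 - b3 = <3, 7, -3>.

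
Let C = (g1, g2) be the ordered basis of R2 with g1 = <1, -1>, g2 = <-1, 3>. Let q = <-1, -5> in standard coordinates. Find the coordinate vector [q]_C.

<-4, -3>

[q]_C is the unique c with M c = q, where M has columns g1, g2.
System: c_1 - c_2 = -1, -c_1 + 3c_2 = -5; solving gives c_1 = -4, c_2 = -3.
Check: -4g1 - 3g2 = <-1, -5>.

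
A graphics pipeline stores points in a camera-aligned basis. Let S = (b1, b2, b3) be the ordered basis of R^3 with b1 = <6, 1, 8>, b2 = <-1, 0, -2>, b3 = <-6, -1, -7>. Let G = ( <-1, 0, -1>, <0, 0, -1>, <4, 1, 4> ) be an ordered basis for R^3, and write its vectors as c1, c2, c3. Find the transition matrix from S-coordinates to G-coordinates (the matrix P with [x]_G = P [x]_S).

Column j of P is [bj]_G, since P maps S-coordinates to G-coordinates.
Expressing b1 in G: b1 = -2c1 - 2c2 + c3, so column 1 of P is <-2, -2, 1>.
Doing the same for each bj gives P = [[-2, 1, 2], [-2, 1, 1], [1, 0, -1]].

[[-2, 1, 2], [-2, 1, 1], [1, 0, -1]]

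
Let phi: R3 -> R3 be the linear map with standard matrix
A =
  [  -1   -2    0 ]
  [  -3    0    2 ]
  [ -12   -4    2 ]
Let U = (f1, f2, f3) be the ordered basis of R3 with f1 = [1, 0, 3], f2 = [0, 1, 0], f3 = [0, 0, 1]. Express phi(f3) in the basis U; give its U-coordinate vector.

[0, 2, 2]

Column 3 of [phi]_U is the U-coordinate vector of phi(f3).
In standard coordinates phi(f3) = A f3 = [0, 2, 2].
Converting to U: [0, 2, 2] = 0·f1 + 2f2 + 2f3, so the coordinate vector is [0, 2, 2].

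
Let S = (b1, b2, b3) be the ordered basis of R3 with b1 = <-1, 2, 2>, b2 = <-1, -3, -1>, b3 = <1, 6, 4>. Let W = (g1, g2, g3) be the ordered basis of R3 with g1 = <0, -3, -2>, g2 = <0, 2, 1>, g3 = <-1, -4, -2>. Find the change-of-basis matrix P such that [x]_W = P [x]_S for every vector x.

Column j of P is [bj]_W, since P maps S-coordinates to W-coordinates.
Expressing b1 in W: b1 = -2g1 + 0·g2 + g3, so column 1 of P is <-2, 0, 1>.
Doing the same for each bj gives P = [[-2, -1, -2], [0, -1, -2], [1, 1, -1]].

[[-2, -1, -2], [0, -1, -2], [1, 1, -1]]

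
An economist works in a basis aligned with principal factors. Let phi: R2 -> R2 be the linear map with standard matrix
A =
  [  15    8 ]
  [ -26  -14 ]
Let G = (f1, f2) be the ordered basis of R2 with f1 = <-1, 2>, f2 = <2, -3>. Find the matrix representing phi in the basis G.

With P the matrix whose columns are f1, f2, [phi]_G = P^(-1) A P.
Column by column: phi(f1) = A f1 = <1, -2>; its G-coordinates <-1, 0> give column 1.
Continuing for each basis vector yields [phi]_G = [[-1, -2], [0, 2]].

[[-1, -2], [0, 2]]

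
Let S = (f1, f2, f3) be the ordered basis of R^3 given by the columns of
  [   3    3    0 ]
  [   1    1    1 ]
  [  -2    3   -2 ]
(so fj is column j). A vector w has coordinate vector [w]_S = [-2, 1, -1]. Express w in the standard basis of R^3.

By definition w = -2f1 + f2 - f3.
Summing componentwise gives [-3, -2, 9].

[-3, -2, 9]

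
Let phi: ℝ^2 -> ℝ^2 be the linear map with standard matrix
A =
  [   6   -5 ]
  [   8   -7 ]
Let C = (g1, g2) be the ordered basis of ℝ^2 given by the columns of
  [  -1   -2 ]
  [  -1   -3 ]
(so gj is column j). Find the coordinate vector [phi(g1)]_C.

<1, 0>

Compute phi(g1) = A g1 = <-1, -1> in standard coordinates.
Then write this in C-coordinates: solve for y in y_1 g1 + y_2 g2 = <-1, -1>.
This gives y = <1, 0>, which is column 1 of [phi]_C.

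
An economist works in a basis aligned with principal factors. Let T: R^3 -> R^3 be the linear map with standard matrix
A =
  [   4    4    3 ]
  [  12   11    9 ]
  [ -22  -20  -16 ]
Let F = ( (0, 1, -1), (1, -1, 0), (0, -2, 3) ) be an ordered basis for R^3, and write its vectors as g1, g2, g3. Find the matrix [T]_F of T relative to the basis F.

The j-th column of [T]_F is [T(gj)]_F.
T(g1) = A g1 = (1, 2, -4) = g1 + g2 - g3, so column 1 is (1, 1, -1).
Repeating for g2, g3 and assembling the columns gives [[1, -1, 2], [1, 0, 1], [-1, -1, -2]].

[[1, -1, 2], [1, 0, 1], [-1, -1, -2]]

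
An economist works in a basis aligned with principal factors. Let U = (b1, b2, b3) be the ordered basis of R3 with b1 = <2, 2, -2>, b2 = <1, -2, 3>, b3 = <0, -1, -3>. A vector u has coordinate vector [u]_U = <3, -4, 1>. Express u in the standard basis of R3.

<2, 13, -21>

u = M [u]_U, where M has columns b1, ..., b3.
Carrying out the matrix-vector product, u = <2, 13, -21>.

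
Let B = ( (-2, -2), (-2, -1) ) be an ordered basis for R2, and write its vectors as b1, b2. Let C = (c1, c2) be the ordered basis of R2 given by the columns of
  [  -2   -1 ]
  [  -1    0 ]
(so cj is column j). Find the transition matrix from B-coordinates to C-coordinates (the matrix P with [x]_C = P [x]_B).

[[2, 1], [-2, 0]]

Column j of P is [bj]_C, since P maps B-coordinates to C-coordinates.
Expressing b1 in C: b1 = 2c1 - 2c2, so column 1 of P is (2, -2).
Doing the same for each bj gives P = [[2, 1], [-2, 0]].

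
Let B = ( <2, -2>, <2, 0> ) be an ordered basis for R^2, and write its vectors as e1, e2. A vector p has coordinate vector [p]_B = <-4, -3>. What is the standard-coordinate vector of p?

<-14, 8>

p = M [p]_B, where M has columns e1, e2.
Carrying out the matrix-vector product, p = <-14, 8>.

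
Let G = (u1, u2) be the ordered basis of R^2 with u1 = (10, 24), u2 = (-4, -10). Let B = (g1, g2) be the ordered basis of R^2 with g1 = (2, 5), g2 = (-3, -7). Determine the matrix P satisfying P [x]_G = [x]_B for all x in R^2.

Let M have columns uj and N have columns gj. Then for every x, N [x]_B = x = M [x]_G, so P = N^(-1) M.
Since det N = 1, N^(-1) has integer entries; multiplying gives P = [[2, -2], [-2, 0]].

[[2, -2], [-2, 0]]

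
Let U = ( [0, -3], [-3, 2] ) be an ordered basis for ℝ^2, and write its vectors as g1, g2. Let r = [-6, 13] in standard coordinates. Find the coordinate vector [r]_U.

[-3, 2]

Write r = c_1 g1 + c_2 g2 and solve for the c_i.
System: 0c_1 - 3c_2 = -6, -3c_1 + 2c_2 = 13; solving gives c_1 = -3, c_2 = 2.
Check: -3g1 + 2g2 = [-6, 13].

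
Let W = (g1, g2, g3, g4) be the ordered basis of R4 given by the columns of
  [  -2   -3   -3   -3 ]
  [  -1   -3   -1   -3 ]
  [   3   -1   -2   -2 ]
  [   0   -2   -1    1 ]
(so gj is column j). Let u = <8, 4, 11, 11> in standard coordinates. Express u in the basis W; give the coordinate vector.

We seek scalars with c_1 g1 + ... + c_4 g4 = u; equivalently solve M c = u where the columns of M are g1, ..., g4.
Row-reducing the augmented matrix [M | u] gives c = (2, -3, -3, 2).
Check: 2g1 - 3g2 - 3g3 + 2g4 = <8, 4, 11, 11>.

<2, -3, -3, 2>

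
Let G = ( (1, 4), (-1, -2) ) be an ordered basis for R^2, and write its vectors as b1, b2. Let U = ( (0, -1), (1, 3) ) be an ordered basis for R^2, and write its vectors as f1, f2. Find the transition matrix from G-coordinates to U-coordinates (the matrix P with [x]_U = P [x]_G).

Column j of P is [bj]_U, since P maps G-coordinates to U-coordinates.
Expressing b1 in U: b1 = -f1 + f2, so column 1 of P is (-1, 1).
Doing the same for each bj gives P = [[-1, -1], [1, -1]].

[[-1, -1], [1, -1]]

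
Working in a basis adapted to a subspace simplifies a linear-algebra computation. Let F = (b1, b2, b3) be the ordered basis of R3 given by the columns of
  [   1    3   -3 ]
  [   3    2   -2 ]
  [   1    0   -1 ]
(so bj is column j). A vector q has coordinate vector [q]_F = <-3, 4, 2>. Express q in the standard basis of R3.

<3, -5, -5>

q = M [q]_F, where M has columns b1, ..., b3.
Carrying out the matrix-vector product, q = <3, -5, -5>.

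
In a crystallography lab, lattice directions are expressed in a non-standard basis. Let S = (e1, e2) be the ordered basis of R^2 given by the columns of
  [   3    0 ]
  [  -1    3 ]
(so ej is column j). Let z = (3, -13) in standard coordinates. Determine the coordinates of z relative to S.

(1, -4)

We seek scalars with c_1 e1 + c_2 e2 = z; equivalently solve M c = z where the columns of M are e1, e2.
System: 3c_1 + 0c_2 = 3, -c_1 + 3c_2 = -13; solving gives c_1 = 1, c_2 = -4.
Check: e1 - 4e2 = (3, -13).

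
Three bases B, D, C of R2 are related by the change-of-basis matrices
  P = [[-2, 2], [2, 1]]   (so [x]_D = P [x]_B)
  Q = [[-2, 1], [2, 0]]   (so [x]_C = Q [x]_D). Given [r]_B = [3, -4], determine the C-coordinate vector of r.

[30, -28]

Apply P to get D-coordinates [-14, 2], then Q to get C-coordinates.
The result is [r]_C = [30, -28].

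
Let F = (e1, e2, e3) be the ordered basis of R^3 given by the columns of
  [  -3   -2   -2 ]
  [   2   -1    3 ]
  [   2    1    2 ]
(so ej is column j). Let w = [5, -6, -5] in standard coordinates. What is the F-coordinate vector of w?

[1, -1, -3]

We seek scalars with c_1 e1 + ... + c_3 e3 = w; equivalently solve M c = w where the columns of M are e1, ..., e3.
Gaussian elimination on [M | w] yields c = (1, -1, -3).
Check: e1 - e2 - 3e3 = [5, -6, -5].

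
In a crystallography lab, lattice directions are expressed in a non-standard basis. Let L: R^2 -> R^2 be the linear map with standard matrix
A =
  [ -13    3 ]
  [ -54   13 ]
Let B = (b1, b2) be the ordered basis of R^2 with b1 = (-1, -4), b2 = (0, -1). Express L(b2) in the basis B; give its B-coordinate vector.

Column 2 of [L]_B is the B-coordinate vector of L(b2).
In standard coordinates L(b2) = A b2 = (-3, -13).
Converting to B: (-3, -13) = 3b1 + b2, so the coordinate vector is (3, 1).

(3, 1)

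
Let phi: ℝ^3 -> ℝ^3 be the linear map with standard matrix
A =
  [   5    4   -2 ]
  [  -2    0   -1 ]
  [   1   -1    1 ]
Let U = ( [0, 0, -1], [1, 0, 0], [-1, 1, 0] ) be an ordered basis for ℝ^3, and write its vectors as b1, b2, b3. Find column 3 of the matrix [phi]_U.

Compute phi(b3) = A b3 = [-1, 2, -2] in standard coordinates.
Then write this in U-coordinates: solve for y in y_1 b1 + ... + y_3 b3 = [-1, 2, -2].
This gives y = [2, 1, 2], which is column 3 of [phi]_U.

[2, 1, 2]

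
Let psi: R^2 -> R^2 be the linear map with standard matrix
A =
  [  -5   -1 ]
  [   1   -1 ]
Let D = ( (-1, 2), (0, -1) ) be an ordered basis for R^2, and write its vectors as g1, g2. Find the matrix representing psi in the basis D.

With P the matrix whose columns are g1, g2, [psi]_D = P^(-1) A P.
Column by column: psi(g1) = A g1 = (3, -3); its D-coordinates (-3, -3) give column 1.
Continuing for each basis vector yields [psi]_D = [[-3, -1], [-3, -3]].

[[-3, -1], [-3, -3]]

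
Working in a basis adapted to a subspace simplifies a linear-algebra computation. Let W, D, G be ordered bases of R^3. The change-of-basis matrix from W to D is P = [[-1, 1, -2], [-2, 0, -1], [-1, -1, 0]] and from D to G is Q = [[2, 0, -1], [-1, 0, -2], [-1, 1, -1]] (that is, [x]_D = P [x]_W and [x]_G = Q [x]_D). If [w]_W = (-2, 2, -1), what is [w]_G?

(12, -6, -1)

Apply P to get D-coordinates (6, 5, 0), then Q to get G-coordinates.
The result is [w]_G = (12, -6, -1).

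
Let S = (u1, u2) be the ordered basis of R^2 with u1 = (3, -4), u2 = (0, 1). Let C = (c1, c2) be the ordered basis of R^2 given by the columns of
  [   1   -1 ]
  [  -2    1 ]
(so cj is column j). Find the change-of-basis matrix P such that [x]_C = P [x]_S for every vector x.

[[1, -1], [-2, -1]]

Let M have columns uj and N have columns cj. Then for every x, N [x]_C = x = M [x]_S, so P = N^(-1) M.
Since det N = -1, N^(-1) has integer entries; multiplying gives P = [[1, -1], [-2, -1]].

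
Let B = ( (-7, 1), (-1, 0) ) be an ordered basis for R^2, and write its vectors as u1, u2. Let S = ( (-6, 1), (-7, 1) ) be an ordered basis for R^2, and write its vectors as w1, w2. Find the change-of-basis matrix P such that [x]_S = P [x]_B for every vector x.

Take x = uj: its B-coordinates are the j-th standard unit vector, so P e_j — column j of P — equals [uj]_S.
u1 = 0·w1 + w2, giving column 1 = (0, 1); repeating for each j gives P = [[0, -1], [1, 1]].

[[0, -1], [1, 1]]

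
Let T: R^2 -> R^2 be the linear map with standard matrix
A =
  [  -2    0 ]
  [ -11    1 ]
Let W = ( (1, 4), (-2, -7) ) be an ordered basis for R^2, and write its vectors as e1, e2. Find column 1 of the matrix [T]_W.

Compute T(e1) = A e1 = (-2, -7) in standard coordinates.
Then write this in W-coordinates: solve for y in y_1 e1 + y_2 e2 = (-2, -7).
This gives y = (0, 1), which is column 1 of [T]_W.

(0, 1)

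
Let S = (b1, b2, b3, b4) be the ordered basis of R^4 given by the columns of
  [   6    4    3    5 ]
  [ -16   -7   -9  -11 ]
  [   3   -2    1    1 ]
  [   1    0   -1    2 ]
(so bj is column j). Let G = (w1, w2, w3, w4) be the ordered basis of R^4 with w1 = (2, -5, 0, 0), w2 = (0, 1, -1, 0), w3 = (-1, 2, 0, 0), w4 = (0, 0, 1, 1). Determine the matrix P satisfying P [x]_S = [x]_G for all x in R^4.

Column j of P is [bj]_G, since P maps S-coordinates to G-coordinates.
Expressing b1 in G: b1 = 2w1 - 2w2 - 2w3 + w4, so column 1 of P is (2, -2, -2, 1).
Doing the same for each bj gives P = [[2, 1, 1, 2], [-2, 2, -2, 1], [-2, -2, -1, -1], [1, 0, -1, 2]].

[[2, 1, 1, 2], [-2, 2, -2, 1], [-2, -2, -1, -1], [1, 0, -1, 2]]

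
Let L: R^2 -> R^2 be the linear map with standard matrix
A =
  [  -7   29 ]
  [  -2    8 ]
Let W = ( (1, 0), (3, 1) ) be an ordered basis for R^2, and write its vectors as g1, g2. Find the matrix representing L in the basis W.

With P the matrix whose columns are g1, g2, [L]_W = P^(-1) A P.
Column by column: L(g1) = A g1 = (-7, -2); its W-coordinates (-1, -2) give column 1.
Continuing for each basis vector yields [L]_W = [[-1, 2], [-2, 2]].

[[-1, 2], [-2, 2]]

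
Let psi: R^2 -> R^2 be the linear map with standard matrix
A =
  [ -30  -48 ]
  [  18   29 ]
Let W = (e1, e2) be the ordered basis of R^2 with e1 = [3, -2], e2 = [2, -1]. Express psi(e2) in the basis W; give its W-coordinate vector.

Compute psi(e2) = A e2 = [-12, 7] in standard coordinates.
Then write this in W-coordinates: solve for y in y_1 e1 + y_2 e2 = [-12, 7].
This gives y = [-2, -3], which is column 2 of [psi]_W.

[-2, -3]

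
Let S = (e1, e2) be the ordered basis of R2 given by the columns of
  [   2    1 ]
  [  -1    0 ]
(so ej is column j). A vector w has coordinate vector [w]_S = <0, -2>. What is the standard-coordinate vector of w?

<-2, 0>

w = M [w]_S, where M has columns e1, e2.
Carrying out the matrix-vector product, w = <-2, 0>.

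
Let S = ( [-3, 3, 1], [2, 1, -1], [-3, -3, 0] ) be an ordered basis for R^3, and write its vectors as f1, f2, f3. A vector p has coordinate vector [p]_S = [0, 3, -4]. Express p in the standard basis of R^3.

[18, 15, -3]

The coordinates say p = 0·f1 + 3f2 - 4f3; adding the scaled basis vectors gives [18, 15, -3].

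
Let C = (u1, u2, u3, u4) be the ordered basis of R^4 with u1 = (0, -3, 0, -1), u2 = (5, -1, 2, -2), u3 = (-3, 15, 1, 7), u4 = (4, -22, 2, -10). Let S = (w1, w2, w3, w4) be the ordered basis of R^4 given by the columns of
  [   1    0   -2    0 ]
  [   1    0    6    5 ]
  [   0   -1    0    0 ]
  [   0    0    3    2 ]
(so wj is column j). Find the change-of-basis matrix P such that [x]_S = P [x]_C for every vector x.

[[-2, 1, -1, 0], [0, -2, -1, -2], [-1, -2, 1, -2], [1, 2, 2, -2]]

Column j of P is [uj]_S, since P maps C-coordinates to S-coordinates.
Expressing u1 in S: u1 = -2w1 + 0·w2 - w3 + w4, so column 1 of P is (-2, 0, -1, 1).
Doing the same for each uj gives P = [[-2, 1, -1, 0], [0, -2, -1, -2], [-1, -2, 1, -2], [1, 2, 2, -2]].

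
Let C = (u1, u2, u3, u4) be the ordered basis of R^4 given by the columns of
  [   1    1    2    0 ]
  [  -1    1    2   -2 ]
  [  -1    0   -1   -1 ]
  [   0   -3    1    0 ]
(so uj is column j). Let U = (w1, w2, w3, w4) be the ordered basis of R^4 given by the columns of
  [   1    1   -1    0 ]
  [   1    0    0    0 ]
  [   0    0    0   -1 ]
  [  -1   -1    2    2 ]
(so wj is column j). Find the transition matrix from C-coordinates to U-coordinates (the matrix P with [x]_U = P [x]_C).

[[-1, 1, 2, -2], [1, -2, 1, 0], [-1, -2, 1, -2], [1, 0, 1, 1]]

Let M have columns uj and N have columns wj. Then for every x, N [x]_U = x = M [x]_C, so P = N^(-1) M.
Since det N = -1, N^(-1) has integer entries; multiplying gives P = [[-1, 1, 2, -2], [1, -2, 1, 0], [-1, -2, 1, -2], [1, 0, 1, 1]].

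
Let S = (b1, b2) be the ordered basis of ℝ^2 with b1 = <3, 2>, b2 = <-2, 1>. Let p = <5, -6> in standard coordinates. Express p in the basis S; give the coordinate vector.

[p]_S is the unique c with M c = p, where M has columns b1, b2.
System: 3c_1 - 2c_2 = 5, 2c_1 + c_2 = -6; solving gives c_1 = -1, c_2 = -4.
Check: -b1 - 4b2 = <5, -6>.

<-1, -4>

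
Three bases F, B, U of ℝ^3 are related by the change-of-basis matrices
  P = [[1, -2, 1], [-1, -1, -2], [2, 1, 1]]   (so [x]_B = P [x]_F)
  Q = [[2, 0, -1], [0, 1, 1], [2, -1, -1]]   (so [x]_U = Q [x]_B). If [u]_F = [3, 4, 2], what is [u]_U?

[-18, 1, -7]

First [u]_B = P [u]_F = [-3, -11, 12].
Then [u]_U = Q [u]_B = [-18, 1, -7].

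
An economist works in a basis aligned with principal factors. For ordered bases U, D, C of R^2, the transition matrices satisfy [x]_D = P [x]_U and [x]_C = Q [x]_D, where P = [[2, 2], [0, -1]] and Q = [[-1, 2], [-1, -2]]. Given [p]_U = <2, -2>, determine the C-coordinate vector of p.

Composing the changes, [p]_C = Q P [p]_U.
Q P = [[-2, -4], [-2, 0]]; applying this to <2, -2> gives <4, -4>.

<4, -4>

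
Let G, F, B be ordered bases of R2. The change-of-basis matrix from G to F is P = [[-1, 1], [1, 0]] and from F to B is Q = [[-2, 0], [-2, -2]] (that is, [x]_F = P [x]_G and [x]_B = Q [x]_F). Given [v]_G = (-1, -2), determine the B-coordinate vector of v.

Apply P to get F-coordinates (-1, -1), then Q to get B-coordinates.
The result is [v]_B = (2, 4).

(2, 4)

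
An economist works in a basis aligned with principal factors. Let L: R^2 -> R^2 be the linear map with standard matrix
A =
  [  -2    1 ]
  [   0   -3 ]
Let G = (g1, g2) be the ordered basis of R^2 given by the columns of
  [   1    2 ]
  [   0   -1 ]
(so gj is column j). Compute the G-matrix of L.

[[-2, 1], [0, -3]]

The j-th column of [L]_G is [L(gj)]_G.
L(g1) = A g1 = (-2, 0) = -2g1 + 0·g2, so column 1 is (-2, 0).
Repeating for g2 and assembling the columns gives [[-2, 1], [0, -3]].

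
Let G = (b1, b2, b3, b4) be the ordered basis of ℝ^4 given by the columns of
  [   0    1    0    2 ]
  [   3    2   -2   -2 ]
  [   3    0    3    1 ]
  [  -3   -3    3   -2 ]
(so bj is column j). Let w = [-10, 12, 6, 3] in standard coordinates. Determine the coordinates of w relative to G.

[w]_G is the unique c with M c = w, where M has columns b1, ..., b4.
Gaussian elimination on [M | w] yields c = (4, -4, -1, -3).
Check: 4b1 - 4b2 - b3 - 3b4 = [-10, 12, 6, 3].

[4, -4, -1, -3]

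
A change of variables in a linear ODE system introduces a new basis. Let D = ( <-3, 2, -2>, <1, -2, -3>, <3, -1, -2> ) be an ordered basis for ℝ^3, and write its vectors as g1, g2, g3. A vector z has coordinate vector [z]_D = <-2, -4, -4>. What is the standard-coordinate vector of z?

<-10, 8, 24>

The coordinates say z = -2g1 - 4g2 - 4g3; adding the scaled basis vectors gives <-10, 8, 24>.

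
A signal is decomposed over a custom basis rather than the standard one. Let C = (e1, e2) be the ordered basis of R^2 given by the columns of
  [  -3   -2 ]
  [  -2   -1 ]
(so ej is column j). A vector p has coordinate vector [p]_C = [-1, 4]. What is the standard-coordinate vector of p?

[-5, -2]

The coordinates say p = -e1 + 4e2; adding the scaled basis vectors gives [-5, -2].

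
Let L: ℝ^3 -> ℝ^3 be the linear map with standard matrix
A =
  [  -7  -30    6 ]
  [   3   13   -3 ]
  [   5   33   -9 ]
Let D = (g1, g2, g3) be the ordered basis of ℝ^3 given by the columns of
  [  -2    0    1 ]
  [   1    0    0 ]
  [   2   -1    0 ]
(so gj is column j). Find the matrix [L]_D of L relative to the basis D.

Let P have columns g1, ..., g3. Then [L]_D = P^(-1) A P.
Here det P = -1, so P^(-1) is integer; computing A P first and then P^(-1)(A P) gives [[1, 3, 3], [-3, -3, 1], [-2, 0, -1]].

[[1, 3, 3], [-3, -3, 1], [-2, 0, -1]]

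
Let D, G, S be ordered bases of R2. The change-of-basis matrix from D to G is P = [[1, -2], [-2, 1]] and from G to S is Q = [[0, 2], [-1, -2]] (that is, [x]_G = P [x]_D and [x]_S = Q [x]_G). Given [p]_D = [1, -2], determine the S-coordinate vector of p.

[-8, 3]

Apply P to get G-coordinates [5, -4], then Q to get S-coordinates.
The result is [p]_S = [-8, 3].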